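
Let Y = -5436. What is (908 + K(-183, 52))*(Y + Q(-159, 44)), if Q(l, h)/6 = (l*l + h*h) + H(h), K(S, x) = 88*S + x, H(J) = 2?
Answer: -2390904432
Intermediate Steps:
K(S, x) = x + 88*S
Q(l, h) = 12 + 6*h² + 6*l² (Q(l, h) = 6*((l*l + h*h) + 2) = 6*((l² + h²) + 2) = 6*((h² + l²) + 2) = 6*(2 + h² + l²) = 12 + 6*h² + 6*l²)
(908 + K(-183, 52))*(Y + Q(-159, 44)) = (908 + (52 + 88*(-183)))*(-5436 + (12 + 6*44² + 6*(-159)²)) = (908 + (52 - 16104))*(-5436 + (12 + 6*1936 + 6*25281)) = (908 - 16052)*(-5436 + (12 + 11616 + 151686)) = -15144*(-5436 + 163314) = -15144*157878 = -2390904432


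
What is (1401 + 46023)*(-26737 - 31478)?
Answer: -2760788160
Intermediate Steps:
(1401 + 46023)*(-26737 - 31478) = 47424*(-58215) = -2760788160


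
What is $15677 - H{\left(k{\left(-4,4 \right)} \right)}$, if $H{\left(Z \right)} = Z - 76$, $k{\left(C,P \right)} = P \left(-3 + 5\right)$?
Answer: $15745$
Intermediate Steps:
$k{\left(C,P \right)} = 2 P$ ($k{\left(C,P \right)} = P 2 = 2 P$)
$H{\left(Z \right)} = -76 + Z$ ($H{\left(Z \right)} = Z - 76 = -76 + Z$)
$15677 - H{\left(k{\left(-4,4 \right)} \right)} = 15677 - \left(-76 + 2 \cdot 4\right) = 15677 - \left(-76 + 8\right) = 15677 - -68 = 15677 + 68 = 15745$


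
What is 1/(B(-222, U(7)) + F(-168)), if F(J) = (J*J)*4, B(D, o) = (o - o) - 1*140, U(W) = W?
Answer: 1/112756 ≈ 8.8687e-6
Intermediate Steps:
B(D, o) = -140 (B(D, o) = 0 - 140 = -140)
F(J) = 4*J**2 (F(J) = J**2*4 = 4*J**2)
1/(B(-222, U(7)) + F(-168)) = 1/(-140 + 4*(-168)**2) = 1/(-140 + 4*28224) = 1/(-140 + 112896) = 1/112756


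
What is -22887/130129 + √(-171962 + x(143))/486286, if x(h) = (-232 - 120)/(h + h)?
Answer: -22887/130129 + I*√6474/94354 ≈ -0.17588 + 0.00085276*I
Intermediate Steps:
x(h) = -176/h (x(h) = -352*1/(2*h) = -176/h)
-22887/130129 + √(-171962 + x(143))/486286 = -22887/130129 + √(-171962 - 176/143)/486286 = -22887*1/130129 + √(-171962 - 176*1/143)*(1/486286) = -22887/130129 + √(-171962 - 16/13)*(1/486286) = -22887/130129 + √(-2235522/13)*(1/486286) = -22887/130129 + (67*I*√6474/13)*(1/486286) = -22887/130129 + I*√6474/94354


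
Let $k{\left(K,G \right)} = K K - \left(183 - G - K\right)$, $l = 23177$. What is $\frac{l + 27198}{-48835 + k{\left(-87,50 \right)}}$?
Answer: $- \frac{50375}{41486} \approx -1.2143$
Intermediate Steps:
$k{\left(K,G \right)} = -183 + G + K + K^{2}$ ($k{\left(K,G \right)} = K^{2} - \left(183 - G - K\right) = K^{2} + \left(-183 + G + K\right) = -183 + G + K + K^{2}$)
$\frac{l + 27198}{-48835 + k{\left(-87,50 \right)}} = \frac{23177 + 27198}{-48835 + \left(-183 + 50 - 87 + \left(-87\right)^{2}\right)} = \frac{50375}{-48835 + \left(-183 + 50 - 87 + 7569\right)} = \frac{50375}{-48835 + 7349} = \frac{50375}{-41486} = 50375 \left(- \frac{1}{41486}\right) = - \frac{50375}{41486}$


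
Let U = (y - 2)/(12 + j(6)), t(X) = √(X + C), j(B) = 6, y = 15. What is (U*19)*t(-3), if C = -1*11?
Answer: 247*I*√14/18 ≈ 51.344*I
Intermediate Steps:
C = -11
t(X) = √(-11 + X) (t(X) = √(X - 11) = √(-11 + X))
U = 13/18 (U = (15 - 2)/(12 + 6) = 13/18 ≈ 0.72222)
(U*19)*t(-3) = ((13/18)*19)*√(-11 - 3) = 247*√(-14)/18 = 247*(I*√14)/18 = 247*I*√14/18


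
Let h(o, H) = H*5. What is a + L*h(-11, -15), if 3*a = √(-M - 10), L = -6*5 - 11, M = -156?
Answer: 3075 + √146/3 ≈ 3079.0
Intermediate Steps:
h(o, H) = 5*H
L = -41 (L = -30 - 11 = -41)
a = √146/3 (a = √(-1*(-156) - 10)/3 = √(156 - 10)/3 = √146/3 ≈ 4.0277)
a + L*h(-11, -15) = √146/3 - 205*(-15) = √146/3 - 41*(-75) = √146/3 + 3075 = 3075 + √146/3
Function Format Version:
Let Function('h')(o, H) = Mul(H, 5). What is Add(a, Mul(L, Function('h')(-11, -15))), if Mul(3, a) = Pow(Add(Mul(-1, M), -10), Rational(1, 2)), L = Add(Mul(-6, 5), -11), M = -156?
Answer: Add(3075, Mul(Rational(1, 3), Pow(146, Rational(1, 2)))) ≈ 3079.0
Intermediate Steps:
Function('h')(o, H) = Mul(5, H)
L = -41 (L = Add(-30, -11) = -41)
a = Mul(Rational(1, 3), Pow(146, Rational(1, 2))) (a = Mul(Rational(1, 3), Pow(Add(Mul(-1, -156), -10), Rational(1, 2))) = Mul(Rational(1, 3), Pow(Add(156, -10), Rational(1, 2))) = Mul(Rational(1, 3), Pow(146, Rational(1, 2))) ≈ 4.0277)
Add(a, Mul(L, Function('h')(-11, -15))) = Add(Mul(Rational(1, 3), Pow(146, Rational(1, 2))), Mul(-41, Mul(5, -15))) = Add(Mul(Rational(1, 3), Pow(146, Rational(1, 2))), Mul(-41, -75)) = Add(Mul(Rational(1, 3), Pow(146, Rational(1, 2))), 3075) = Add(3075, Mul(Rational(1, 3), Pow(146, Rational(1, 2))))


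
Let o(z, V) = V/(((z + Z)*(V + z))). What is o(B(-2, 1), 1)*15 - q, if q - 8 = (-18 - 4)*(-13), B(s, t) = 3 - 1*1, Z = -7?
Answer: -295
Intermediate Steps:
B(s, t) = 2 (B(s, t) = 3 - 1 = 2)
o(z, V) = V/((-7 + z)*(V + z)) (o(z, V) = V/(((z - 7)*(V + z))) = V/(((-7 + z)*(V + z))) = V*(1/((-7 + z)*(V + z))) = V/((-7 + z)*(V + z)))
q = 294 (q = 8 + (-18 - 4)*(-13) = 8 - 22*(-13) = 8 + 286 = 294)
o(B(-2, 1), 1)*15 - q = (1/(2² - 7*1 - 7*2 + 1*2))*15 - 1*294 = (1/(4 - 7 - 14 + 2))*15 - 294 = (1/(-15))*15 - 294 = (1*(-1/15))*15 - 294 = -1/15*15 - 294 = -1 - 294 = -295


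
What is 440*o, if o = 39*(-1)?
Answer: -17160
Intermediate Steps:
o = -39
440*o = 440*(-39) = -17160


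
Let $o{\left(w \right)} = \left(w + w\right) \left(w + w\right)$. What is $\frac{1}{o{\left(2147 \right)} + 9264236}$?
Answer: $\frac{1}{27702672} \approx 3.6098 \cdot 10^{-8}$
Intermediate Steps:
$o{\left(w \right)} = 4 w^{2}$ ($o{\left(w \right)} = 2 w 2 w = 4 w^{2}$)
$\frac{1}{o{\left(2147 \right)} + 9264236} = \frac{1}{4 \cdot 2147^{2} + 9264236} = \frac{1}{4 \cdot 4609609 + 9264236} = \frac{1}{18438436 + 9264236} = \frac{1}{27702672}$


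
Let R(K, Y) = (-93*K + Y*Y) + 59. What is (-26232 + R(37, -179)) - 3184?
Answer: -757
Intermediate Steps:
R(K, Y) = 59 + Y**2 - 93*K (R(K, Y) = (-93*K + Y**2) + 59 = (Y**2 - 93*K) + 59 = 59 + Y**2 - 93*K)
(-26232 + R(37, -179)) - 3184 = (-26232 + (59 + (-179)**2 - 93*37)) - 3184 = (-26232 + (59 + 32041 - 3441)) - 3184 = (-26232 + 28659) - 3184 = 2427 - 3184 = -757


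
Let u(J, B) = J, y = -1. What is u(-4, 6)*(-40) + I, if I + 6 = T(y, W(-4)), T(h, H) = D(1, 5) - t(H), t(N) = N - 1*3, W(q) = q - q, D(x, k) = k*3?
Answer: 172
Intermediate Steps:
D(x, k) = 3*k
W(q) = 0
t(N) = -3 + N (t(N) = N - 3 = -3 + N)
T(h, H) = 18 - H (T(h, H) = 3*5 - (-3 + H) = 15 + (3 - H) = 18 - H)
I = 12 (I = -6 + (18 - 1*0) = -6 + (18 + 0) = -6 + 18 = 12)
u(-4, 6)*(-40) + I = -4*(-40) + 12 = 160 + 12 = 172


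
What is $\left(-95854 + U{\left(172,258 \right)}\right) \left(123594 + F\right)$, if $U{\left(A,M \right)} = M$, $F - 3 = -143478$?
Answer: $1900544076$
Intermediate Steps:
$F = -143475$ ($F = 3 - 143478 = -143475$)
$\left(-95854 + U{\left(172,258 \right)}\right) \left(123594 + F\right) = \left(-95854 + 258\right) \left(123594 - 143475\right) = \left(-95596\right) \left(-19881\right) = 1900544076$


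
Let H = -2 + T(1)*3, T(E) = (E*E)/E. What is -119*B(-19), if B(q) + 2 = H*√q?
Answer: 238 - 119*I*√19 ≈ 238.0 - 518.71*I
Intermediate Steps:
T(E) = E (T(E) = E²/E = E)
H = 1 (H = -2 + 1*3 = -2 + 3 = 1)
B(q) = -2 + √q (B(q) = -2 + 1*√q = -2 + √q)
-119*B(-19) = -119*(-2 + √(-19)) = -119*(-2 + I*√19) = 238 - 119*I*√19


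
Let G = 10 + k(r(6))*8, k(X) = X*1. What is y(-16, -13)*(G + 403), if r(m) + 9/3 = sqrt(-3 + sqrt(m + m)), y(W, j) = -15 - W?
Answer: 389 + 8*sqrt(-3 + 2*sqrt(3)) ≈ 394.45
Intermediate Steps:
r(m) = -3 + sqrt(-3 + sqrt(2)*sqrt(m)) (r(m) = -3 + sqrt(-3 + sqrt(m + m)) = -3 + sqrt(-3 + sqrt(2*m)) = -3 + sqrt(-3 + sqrt(2)*sqrt(m)))
k(X) = X
G = -14 + 8*sqrt(-3 + 2*sqrt(3)) (G = 10 + (-3 + sqrt(-3 + sqrt(2)*sqrt(6)))*8 = 10 + (-3 + sqrt(-3 + 2*sqrt(3)))*8 = 10 + (-24 + 8*sqrt(-3 + 2*sqrt(3))) = -14 + 8*sqrt(-3 + 2*sqrt(3)) ≈ -8.5500)
y(-16, -13)*(G + 403) = (-15 - 1*(-16))*((-14 + 8*sqrt(-3 + 2*sqrt(3))) + 403) = (-15 + 16)*(389 + 8*sqrt(-3 + 2*sqrt(3))) = 1*(389 + 8*sqrt(-3 + 2*sqrt(3))) = 389 + 8*sqrt(-3 + 2*sqrt(3))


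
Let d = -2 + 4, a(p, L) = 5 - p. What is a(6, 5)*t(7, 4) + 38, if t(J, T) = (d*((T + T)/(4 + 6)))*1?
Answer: 182/5 ≈ 36.400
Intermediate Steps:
d = 2
t(J, T) = 2*T/5 (t(J, T) = (2*((T + T)/(4 + 6)))*1 = (2*((2*T)/10))*1 = (2*((2*T)*(⅒)))*1 = (2*(T/5))*1 = (2*T/5)*1 = 2*T/5)
a(6, 5)*t(7, 4) + 38 = (5 - 1*6)*((⅖)*4) + 38 = (5 - 6)*(8/5) + 38 = -1*8/5 + 38 = -8/5 + 38 = 182/5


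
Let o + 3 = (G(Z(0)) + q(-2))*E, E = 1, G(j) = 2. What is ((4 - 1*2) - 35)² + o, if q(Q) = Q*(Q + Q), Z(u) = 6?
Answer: 1096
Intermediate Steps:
q(Q) = 2*Q² (q(Q) = Q*(2*Q) = 2*Q²)
o = 7 (o = -3 + (2 + 2*(-2)²)*1 = -3 + (2 + 2*4)*1 = -3 + (2 + 8)*1 = -3 + 10*1 = -3 + 10 = 7)
((4 - 1*2) - 35)² + o = ((4 - 1*2) - 35)² + 7 = ((4 - 2) - 35)² + 7 = (2 - 35)² + 7 = (-33)² + 7 = 1089 + 7 = 1096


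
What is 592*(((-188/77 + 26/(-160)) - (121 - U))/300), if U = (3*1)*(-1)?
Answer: -28855597/115500 ≈ -249.83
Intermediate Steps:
U = -3 (U = 3*(-1) = -3)
592*(((-188/77 + 26/(-160)) - (121 - U))/300) = 592*(((-188/77 + 26/(-160)) - (121 - 1*(-3)))/300) = 592*(((-188*1/77 + 26*(-1/160)) - (121 + 3))*(1/300)) = 592*(((-188/77 - 13/80) - 1*124)*(1/300)) = 592*((-16041/6160 - 124)*(1/300)) = 592*(-779881/6160*1/300) = 592*(-779881/1848000) = -28855597/115500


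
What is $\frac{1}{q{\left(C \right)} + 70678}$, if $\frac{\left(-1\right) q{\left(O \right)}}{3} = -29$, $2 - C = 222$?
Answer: $\frac{1}{70765} \approx 1.4131 \cdot 10^{-5}$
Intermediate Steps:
$C = -220$ ($C = 2 - 222 = -220$)
$q{\left(O \right)} = 87$ ($q{\left(O \right)} = \left(-3\right) \left(-29\right) = 87$)
$\frac{1}{q{\left(C \right)} + 70678} = \frac{1}{87 + 70678} = \frac{1}{70765}$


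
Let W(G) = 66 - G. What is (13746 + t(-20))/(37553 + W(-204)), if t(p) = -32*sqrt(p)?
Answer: 13746/37823 - 64*I*sqrt(5)/37823 ≈ 0.36343 - 0.0037836*I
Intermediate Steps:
(13746 + t(-20))/(37553 + W(-204)) = (13746 - 64*I*sqrt(5))/(37553 + (66 - 1*(-204))) = (13746 - 64*I*sqrt(5))/(37553 + (66 + 204)) = (13746 - 64*I*sqrt(5))/(37553 + 270) = (13746 - 64*I*sqrt(5))/37823 = (13746 - 64*I*sqrt(5))*(1/37823) = 13746/37823 - 64*I*sqrt(5)/37823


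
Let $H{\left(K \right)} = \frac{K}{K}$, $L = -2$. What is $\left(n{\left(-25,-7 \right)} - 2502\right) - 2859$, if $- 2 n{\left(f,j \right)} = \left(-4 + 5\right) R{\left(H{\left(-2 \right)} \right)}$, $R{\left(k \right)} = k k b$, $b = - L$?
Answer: $-5362$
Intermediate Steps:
$b = 2$ ($b = \left(-1\right) \left(-2\right) = 2$)
$H{\left(K \right)} = 1$
$R{\left(k \right)} = 2 k^{2}$ ($R{\left(k \right)} = k k 2 = k^{2} \cdot 2 = 2 k^{2}$)
$n{\left(f,j \right)} = -1$ ($n{\left(f,j \right)} = - \frac{\left(-4 + 5\right) 2 \cdot 1^{2}}{2} = - \frac{1 \cdot 2 \cdot 1}{2} = - \frac{1 \cdot 2}{2} = \left(- \frac{1}{2}\right) 2 = -1$)
$\left(n{\left(-25,-7 \right)} - 2502\right) - 2859 = \left(-1 - 2502\right) - 2859 = -2503 - 2859 = -5362$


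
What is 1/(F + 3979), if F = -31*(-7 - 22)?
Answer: 1/4878 ≈ 0.00020500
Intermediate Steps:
F = 899 (F = -31*(-29) = 899)
1/(F + 3979) = 1/(899 + 3979) = 1/4878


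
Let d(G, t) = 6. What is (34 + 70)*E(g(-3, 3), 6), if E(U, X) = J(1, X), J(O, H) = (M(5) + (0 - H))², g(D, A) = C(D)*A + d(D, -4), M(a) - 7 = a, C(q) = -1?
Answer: 3744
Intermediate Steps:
M(a) = 7 + a
g(D, A) = 6 - A (g(D, A) = -A + 6 = 6 - A)
J(O, H) = (12 - H)² (J(O, H) = ((7 + 5) + (0 - H))² = (12 - H)²)
E(U, X) = (-12 + X)²
(34 + 70)*E(g(-3, 3), 6) = (34 + 70)*(-12 + 6)² = 104*(-6)² = 104*36 = 3744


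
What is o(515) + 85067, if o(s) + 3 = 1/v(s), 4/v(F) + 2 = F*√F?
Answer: 170127/2 + 515*√515/4 ≈ 87985.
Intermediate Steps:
v(F) = 4/(-2 + F^(3/2)) (v(F) = 4/(-2 + F*√F) = 4/(-2 + F^(3/2)))
o(s) = -7/2 + s^(3/2)/4 (o(s) = -3 + 1/(4/(-2 + s^(3/2))) = -3 + (-½ + s^(3/2)/4) = -7/2 + s^(3/2)/4)
o(515) + 85067 = (-7/2 + 515^(3/2)/4) + 85067 = (-7/2 + (515*√515)/4) + 85067 = (-7/2 + 515*√515/4) + 85067 = 170127/2 + 515*√515/4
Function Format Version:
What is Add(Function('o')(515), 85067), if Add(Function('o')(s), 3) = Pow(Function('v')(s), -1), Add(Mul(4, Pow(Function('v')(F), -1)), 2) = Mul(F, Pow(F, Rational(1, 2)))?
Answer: Add(Rational(170127, 2), Mul(Rational(515, 4), Pow(515, Rational(1, 2)))) ≈ 87985.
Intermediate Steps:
Function('v')(F) = Mul(4, Pow(Add(-2, Pow(F, Rational(3, 2))), -1)) (Function('v')(F) = Mul(4, Pow(Add(-2, Mul(F, Pow(F, Rational(1, 2)))), -1)) = Mul(4, Pow(Add(-2, Pow(F, Rational(3, 2))), -1)))
Function('o')(s) = Add(Rational(-7, 2), Mul(Rational(1, 4), Pow(s, Rational(3, 2)))) (Function('o')(s) = Add(-3, Pow(Mul(4, Pow(Add(-2, Pow(s, Rational(3, 2))), -1)), -1)) = Add(-3, Add(Rational(-1, 2), Mul(Rational(1, 4), Pow(s, Rational(3, 2))))) = Add(Rational(-7, 2), Mul(Rational(1, 4), Pow(s, Rational(3, 2)))))
Add(Function('o')(515), 85067) = Add(Add(Rational(-7, 2), Mul(Rational(1, 4), Pow(515, Rational(3, 2)))), 85067) = Add(Add(Rational(-7, 2), Mul(Rational(1, 4), Mul(515, Pow(515, Rational(1, 2))))), 85067) = Add(Add(Rational(-7, 2), Mul(Rational(515, 4), Pow(515, Rational(1, 2)))), 85067) = Add(Rational(170127, 2), Mul(Rational(515, 4), Pow(515, Rational(1, 2))))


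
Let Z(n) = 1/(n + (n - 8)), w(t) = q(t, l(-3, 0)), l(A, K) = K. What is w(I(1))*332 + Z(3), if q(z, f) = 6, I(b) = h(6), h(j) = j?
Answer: 3983/2 ≈ 1991.5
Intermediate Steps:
I(b) = 6
w(t) = 6
Z(n) = 1/(-8 + 2*n) (Z(n) = 1/(n + (-8 + n)) = 1/(-8 + 2*n))
w(I(1))*332 + Z(3) = 6*332 + 1/(2*(-4 + 3)) = 1992 + (½)/(-1) = 1992 + (½)*(-1) = 1992 - ½ = 3983/2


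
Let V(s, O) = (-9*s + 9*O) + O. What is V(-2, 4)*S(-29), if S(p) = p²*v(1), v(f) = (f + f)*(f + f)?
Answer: 195112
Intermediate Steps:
v(f) = 4*f² (v(f) = (2*f)*(2*f) = 4*f²)
V(s, O) = -9*s + 10*O
S(p) = 4*p² (S(p) = p²*(4*1²) = p²*(4*1) = p²*4 = 4*p²)
V(-2, 4)*S(-29) = (-9*(-2) + 10*4)*(4*(-29)²) = (18 + 40)*(4*841) = 58*3364 = 195112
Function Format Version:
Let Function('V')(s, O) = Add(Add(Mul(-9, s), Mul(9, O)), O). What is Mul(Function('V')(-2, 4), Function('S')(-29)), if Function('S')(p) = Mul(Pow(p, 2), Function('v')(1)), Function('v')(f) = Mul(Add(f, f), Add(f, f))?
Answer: 195112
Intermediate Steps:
Function('v')(f) = Mul(4, Pow(f, 2)) (Function('v')(f) = Mul(Mul(2, f), Mul(2, f)) = Mul(4, Pow(f, 2)))
Function('V')(s, O) = Add(Mul(-9, s), Mul(10, O))
Function('S')(p) = Mul(4, Pow(p, 2)) (Function('S')(p) = Mul(Pow(p, 2), Mul(4, Pow(1, 2))) = Mul(Pow(p, 2), Mul(4, 1)) = Mul(Pow(p, 2), 4) = Mul(4, Pow(p, 2)))
Mul(Function('V')(-2, 4), Function('S')(-29)) = Mul(Add(Mul(-9, -2), Mul(10, 4)), Mul(4, Pow(-29, 2))) = Mul(Add(18, 40), Mul(4, 841)) = Mul(58, 3364) = 195112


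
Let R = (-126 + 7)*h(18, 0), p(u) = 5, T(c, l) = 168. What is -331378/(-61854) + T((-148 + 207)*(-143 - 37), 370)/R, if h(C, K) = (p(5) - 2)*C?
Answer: 8408903/1577277 ≈ 5.3313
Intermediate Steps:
h(C, K) = 3*C (h(C, K) = (5 - 2)*C = 3*C)
R = -6426 (R = (-126 + 7)*(3*18) = -119*54 = -6426)
-331378/(-61854) + T((-148 + 207)*(-143 - 37), 370)/R = -331378/(-61854) + 168/(-6426) = -331378*(-1/61854) + 168*(-1/6426) = 165689/30927 - 4/153 = 8408903/1577277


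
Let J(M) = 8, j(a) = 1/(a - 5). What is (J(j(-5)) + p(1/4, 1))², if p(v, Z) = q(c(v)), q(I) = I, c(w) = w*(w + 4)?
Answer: 21025/256 ≈ 82.129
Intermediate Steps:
j(a) = 1/(-5 + a)
c(w) = w*(4 + w)
p(v, Z) = v*(4 + v)
(J(j(-5)) + p(1/4, 1))² = (8 + (4 + 1/4)/4)² = (8 + (4 + ¼)/4)² = (8 + (¼)*(17/4))² = (8 + 17/16)² = (145/16)² = 21025/256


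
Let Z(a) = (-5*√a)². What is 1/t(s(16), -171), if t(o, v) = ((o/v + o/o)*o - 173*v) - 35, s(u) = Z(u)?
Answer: 171/4961108 ≈ 3.4468e-5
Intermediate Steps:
Z(a) = 25*a
s(u) = 25*u
t(o, v) = -35 - 173*v + o*(1 + o/v) (t(o, v) = ((o/v + 1)*o - 173*v) - 35 = ((1 + o/v)*o - 173*v) - 35 = (o*(1 + o/v) - 173*v) - 35 = (-173*v + o*(1 + o/v)) - 35 = -35 - 173*v + o*(1 + o/v))
1/t(s(16), -171) = 1/(-35 + 25*16 - 173*(-171) + (25*16)²/(-171)) = 1/(-35 + 400 + 29583 + 400²*(-1/171)) = 1/(-35 + 400 + 29583 + 160000*(-1/171)) = 1/(-35 + 400 + 29583 - 160000/171) = 1/(4961108/171) = 171/4961108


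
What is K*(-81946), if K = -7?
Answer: 573622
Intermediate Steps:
K*(-81946) = -7*(-81946) = 573622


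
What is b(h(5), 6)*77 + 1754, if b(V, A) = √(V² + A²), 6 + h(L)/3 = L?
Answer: 1754 + 231*√5 ≈ 2270.5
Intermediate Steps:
h(L) = -18 + 3*L
b(V, A) = √(A² + V²)
b(h(5), 6)*77 + 1754 = √(6² + (-18 + 3*5)²)*77 + 1754 = √(36 + (-18 + 15)²)*77 + 1754 = √(36 + (-3)²)*77 + 1754 = √(36 + 9)*77 + 1754 = √45*77 + 1754 = (3*√5)*77 + 1754 = 231*√5 + 1754 = 1754 + 231*√5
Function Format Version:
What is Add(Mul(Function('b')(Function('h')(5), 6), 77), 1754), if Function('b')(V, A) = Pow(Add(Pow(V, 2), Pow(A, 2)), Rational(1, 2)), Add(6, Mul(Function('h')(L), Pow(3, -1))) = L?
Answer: Add(1754, Mul(231, Pow(5, Rational(1, 2)))) ≈ 2270.5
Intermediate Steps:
Function('h')(L) = Add(-18, Mul(3, L))
Function('b')(V, A) = Pow(Add(Pow(A, 2), Pow(V, 2)), Rational(1, 2))
Add(Mul(Function('b')(Function('h')(5), 6), 77), 1754) = Add(Mul(Pow(Add(Pow(6, 2), Pow(Add(-18, Mul(3, 5)), 2)), Rational(1, 2)), 77), 1754) = Add(Mul(Pow(Add(36, Pow(Add(-18, 15), 2)), Rational(1, 2)), 77), 1754) = Add(Mul(Pow(Add(36, Pow(-3, 2)), Rational(1, 2)), 77), 1754) = Add(Mul(Pow(Add(36, 9), Rational(1, 2)), 77), 1754) = Add(Mul(Pow(45, Rational(1, 2)), 77), 1754) = Add(Mul(Mul(3, Pow(5, Rational(1, 2))), 77), 1754) = Add(Mul(231, Pow(5, Rational(1, 2))), 1754) = Add(1754, Mul(231, Pow(5, Rational(1, 2))))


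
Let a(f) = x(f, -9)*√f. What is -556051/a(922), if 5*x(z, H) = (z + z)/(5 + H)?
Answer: 2780255*√922/425042 ≈ 198.62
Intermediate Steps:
x(z, H) = 2*z/(5*(5 + H)) (x(z, H) = ((z + z)/(5 + H))/5 = ((2*z)/(5 + H))/5 = (2*z/(5 + H))/5 = 2*z/(5*(5 + H)))
a(f) = -f^(3/2)/10 (a(f) = (2*f/(5*(5 - 9)))*√f = ((⅖)*f/(-4))*√f = ((⅖)*f*(-¼))*√f = (-f/10)*√f = -f^(3/2)/10)
-556051/a(922) = -556051*(-5*√922/425042) = -(-2780255)*√922/425042 = 2780255*√922/425042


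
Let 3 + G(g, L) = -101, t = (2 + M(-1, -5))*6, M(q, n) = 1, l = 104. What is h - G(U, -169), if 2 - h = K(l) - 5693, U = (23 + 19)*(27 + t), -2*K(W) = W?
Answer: 5851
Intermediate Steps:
t = 18 (t = (2 + 1)*6 = 3*6 = 18)
K(W) = -W/2
U = 1890 (U = (23 + 19)*(27 + 18) = 42*45 = 1890)
h = 5747 (h = 2 - (-1/2*104 - 5693) = 2 - (-52 - 5693) = 2 - 1*(-5745) = 2 + 5745 = 5747)
G(g, L) = -104 (G(g, L) = -3 - 101 = -104)
h - G(U, -169) = 5747 - 1*(-104) = 5747 + 104 = 5851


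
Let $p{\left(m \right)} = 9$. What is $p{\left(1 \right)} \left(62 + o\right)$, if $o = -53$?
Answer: $81$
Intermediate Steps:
$p{\left(1 \right)} \left(62 + o\right) = 9 \left(62 - 53\right) = 9 \cdot 9 = 81$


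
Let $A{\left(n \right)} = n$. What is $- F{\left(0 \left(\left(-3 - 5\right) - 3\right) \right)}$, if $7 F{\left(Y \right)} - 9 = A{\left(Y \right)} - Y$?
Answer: $- \frac{9}{7} \approx -1.2857$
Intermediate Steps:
$F{\left(Y \right)} = \frac{9}{7}$ ($F{\left(Y \right)} = \frac{9}{7} + \frac{Y - Y}{7} = \frac{9}{7} + \frac{1}{7} \cdot 0 = \frac{9}{7} + 0 = \frac{9}{7}$)
$- F{\left(0 \left(\left(-3 - 5\right) - 3\right) \right)} = \left(-1\right) \frac{9}{7} = - \frac{9}{7}$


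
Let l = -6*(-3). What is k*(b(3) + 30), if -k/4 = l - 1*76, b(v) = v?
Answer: 7656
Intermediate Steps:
l = 18
k = 232 (k = -4*(18 - 1*76) = -4*(18 - 76) = -4*(-58) = 232)
k*(b(3) + 30) = 232*(3 + 30) = 232*33 = 7656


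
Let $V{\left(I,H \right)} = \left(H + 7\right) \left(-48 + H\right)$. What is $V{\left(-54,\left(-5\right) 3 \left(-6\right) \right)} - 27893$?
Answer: $-23819$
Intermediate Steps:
$V{\left(I,H \right)} = \left(-48 + H\right) \left(7 + H\right)$ ($V{\left(I,H \right)} = \left(7 + H\right) \left(-48 + H\right) = \left(-48 + H\right) \left(7 + H\right)$)
$V{\left(-54,\left(-5\right) 3 \left(-6\right) \right)} - 27893 = \left(-336 + \left(\left(-5\right) 3 \left(-6\right)\right)^{2} - 41 \left(-5\right) 3 \left(-6\right)\right) - 27893 = \left(-336 + \left(\left(-15\right) \left(-6\right)\right)^{2} - 41 \left(\left(-15\right) \left(-6\right)\right)\right) - 27893 = \left(-336 + 90^{2} - 3690\right) - 27893 = \left(-336 + 8100 - 3690\right) - 27893 = 4074 - 27893 = -23819$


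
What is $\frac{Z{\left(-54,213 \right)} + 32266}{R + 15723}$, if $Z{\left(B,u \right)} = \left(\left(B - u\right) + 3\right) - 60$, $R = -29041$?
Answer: $- \frac{15971}{6659} \approx -2.3984$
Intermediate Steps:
$Z{\left(B,u \right)} = -57 + B - u$ ($Z{\left(B,u \right)} = \left(3 + B - u\right) - 60 = -57 + B - u$)
$\frac{Z{\left(-54,213 \right)} + 32266}{R + 15723} = \frac{\left(-57 - 54 - 213\right) + 32266}{-29041 + 15723} = \frac{\left(-57 - 54 - 213\right) + 32266}{-13318} = \left(-324 + 32266\right) \left(- \frac{1}{13318}\right) = 31942 \left(- \frac{1}{13318}\right) = - \frac{15971}{6659}$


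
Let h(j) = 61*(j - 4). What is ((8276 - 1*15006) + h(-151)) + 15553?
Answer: -632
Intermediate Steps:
h(j) = -244 + 61*j (h(j) = 61*(-4 + j) = -244 + 61*j)
((8276 - 1*15006) + h(-151)) + 15553 = ((8276 - 1*15006) + (-244 + 61*(-151))) + 15553 = ((8276 - 15006) + (-244 - 9211)) + 15553 = (-6730 - 9455) + 15553 = -16185 + 15553 = -632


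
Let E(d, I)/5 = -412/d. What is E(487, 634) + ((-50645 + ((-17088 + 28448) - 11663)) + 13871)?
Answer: -18058559/487 ≈ -37081.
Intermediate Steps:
E(d, I) = -2060/d (E(d, I) = 5*(-412/d) = -2060/d)
E(487, 634) + ((-50645 + ((-17088 + 28448) - 11663)) + 13871) = -2060/487 + ((-50645 + ((-17088 + 28448) - 11663)) + 13871) = -2060*1/487 + ((-50645 + (11360 - 11663)) + 13871) = -2060/487 + ((-50645 - 303) + 13871) = -2060/487 + (-50948 + 13871) = -2060/487 - 37077 = -18058559/487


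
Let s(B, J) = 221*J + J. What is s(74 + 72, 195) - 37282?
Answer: 6008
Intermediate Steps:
s(B, J) = 222*J
s(74 + 72, 195) - 37282 = 222*195 - 37282 = 43290 - 37282 = 6008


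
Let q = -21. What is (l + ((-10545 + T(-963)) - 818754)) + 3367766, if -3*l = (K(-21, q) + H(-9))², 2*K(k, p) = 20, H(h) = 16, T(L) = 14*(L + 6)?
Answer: 7574531/3 ≈ 2.5248e+6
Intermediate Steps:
T(L) = 84 + 14*L (T(L) = 14*(6 + L) = 84 + 14*L)
K(k, p) = 10 (K(k, p) = (½)*20 = 10)
l = -676/3 (l = -(10 + 16)²/3 = -⅓*26² = -⅓*676 = -676/3 ≈ -225.33)
(l + ((-10545 + T(-963)) - 818754)) + 3367766 = (-676/3 + ((-10545 + (84 + 14*(-963))) - 818754)) + 3367766 = (-676/3 + ((-10545 + (84 - 13482)) - 818754)) + 3367766 = (-676/3 + ((-10545 - 13398) - 818754)) + 3367766 = (-676/3 + (-23943 - 818754)) + 3367766 = (-676/3 - 842697) + 3367766 = -2528767/3 + 3367766 = 7574531/3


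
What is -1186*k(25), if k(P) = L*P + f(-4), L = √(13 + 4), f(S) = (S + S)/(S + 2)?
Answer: -4744 - 29650*√17 ≈ -1.2699e+5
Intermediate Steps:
f(S) = 2*S/(2 + S) (f(S) = (2*S)/(2 + S) = 2*S/(2 + S))
L = √17 ≈ 4.1231
k(P) = 4 + P*√17 (k(P) = √17*P + 2*(-4)/(2 - 4) = P*√17 + 2*(-4)/(-2) = P*√17 + 2*(-4)*(-½) = P*√17 + 4 = 4 + P*√17)
-1186*k(25) = -1186*(4 + 25*√17) = -4744 - 29650*√17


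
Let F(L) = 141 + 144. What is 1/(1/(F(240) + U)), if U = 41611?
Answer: 41896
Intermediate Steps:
F(L) = 285
1/(1/(F(240) + U)) = 1/(1/(285 + 41611)) = 1/(1/41896) = 41896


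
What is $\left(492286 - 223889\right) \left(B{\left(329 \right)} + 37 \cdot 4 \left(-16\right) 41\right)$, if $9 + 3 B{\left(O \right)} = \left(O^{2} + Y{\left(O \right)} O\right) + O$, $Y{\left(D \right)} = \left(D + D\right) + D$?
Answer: $12705913980$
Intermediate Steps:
$Y{\left(D \right)} = 3 D$ ($Y{\left(D \right)} = 2 D + D = 3 D$)
$B{\left(O \right)} = -3 + \frac{O}{3} + \frac{4 O^{2}}{3}$ ($B{\left(O \right)} = -3 + \frac{\left(O^{2} + 3 O O\right) + O}{3} = -3 + \frac{\left(O^{2} + 3 O^{2}\right) + O}{3} = -3 + \frac{4 O^{2} + O}{3} = -3 + \frac{O + 4 O^{2}}{3} = -3 + \left(\frac{O}{3} + \frac{4 O^{2}}{3}\right) = -3 + \frac{O}{3} + \frac{4 O^{2}}{3}$)
$\left(492286 - 223889\right) \left(B{\left(329 \right)} + 37 \cdot 4 \left(-16\right) 41\right) = \left(492286 - 223889\right) \left(\left(-3 + \frac{1}{3} \cdot 329 + \frac{4 \cdot 329^{2}}{3}\right) + 37 \cdot 4 \left(-16\right) 41\right) = 268397 \left(\left(-3 + \frac{329}{3} + \frac{4}{3} \cdot 108241\right) + 37 \left(-64\right) 41\right) = 268397 \left(\left(-3 + \frac{329}{3} + \frac{432964}{3}\right) - 97088\right) = 268397 \left(144428 - 97088\right) = 268397 \cdot 47340 = 12705913980$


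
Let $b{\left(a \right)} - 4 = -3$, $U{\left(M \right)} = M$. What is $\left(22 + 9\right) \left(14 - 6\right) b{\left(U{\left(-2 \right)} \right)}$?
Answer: $248$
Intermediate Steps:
$b{\left(a \right)} = 1$ ($b{\left(a \right)} = 4 - 3 = 1$)
$\left(22 + 9\right) \left(14 - 6\right) b{\left(U{\left(-2 \right)} \right)} = \left(22 + 9\right) \left(14 - 6\right) 1 = 31 \cdot 8 \cdot 1 = 248 \cdot 1 = 248$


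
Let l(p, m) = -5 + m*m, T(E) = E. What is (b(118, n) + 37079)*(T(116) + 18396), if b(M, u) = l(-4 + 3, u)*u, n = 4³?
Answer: 5533292336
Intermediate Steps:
n = 64
l(p, m) = -5 + m²
b(M, u) = u*(-5 + u²) (b(M, u) = (-5 + u²)*u = u*(-5 + u²))
(b(118, n) + 37079)*(T(116) + 18396) = (64*(-5 + 64²) + 37079)*(116 + 18396) = (64*(-5 + 4096) + 37079)*18512 = (64*4091 + 37079)*18512 = (261824 + 37079)*18512 = 298903*18512 = 5533292336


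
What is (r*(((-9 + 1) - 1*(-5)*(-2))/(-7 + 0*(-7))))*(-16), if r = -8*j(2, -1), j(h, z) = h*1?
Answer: 4608/7 ≈ 658.29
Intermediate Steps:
j(h, z) = h
r = -16 (r = -8*2 = -16)
(r*(((-9 + 1) - 1*(-5)*(-2))/(-7 + 0*(-7))))*(-16) = -16*((-9 + 1) - 1*(-5)*(-2))/(-7 + 0*(-7))*(-16) = -16*(-8 + 5*(-2))/(-7 + 0)*(-16) = -16*(-8 - 10)/(-7)*(-16) = -(-288)*(-1)/7*(-16) = -16*18/7*(-16) = -288/7*(-16) = 4608/7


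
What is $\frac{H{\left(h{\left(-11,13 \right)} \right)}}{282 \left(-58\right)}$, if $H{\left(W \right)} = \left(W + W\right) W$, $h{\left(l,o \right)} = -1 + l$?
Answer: $- \frac{24}{1363} \approx -0.017608$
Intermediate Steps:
$H{\left(W \right)} = 2 W^{2}$ ($H{\left(W \right)} = 2 W W = 2 W^{2}$)
$\frac{H{\left(h{\left(-11,13 \right)} \right)}}{282 \left(-58\right)} = \frac{2 \left(-1 - 11\right)^{2}}{282 \left(-58\right)} = \frac{2 \left(-12\right)^{2}}{-16356} = 2 \cdot 144 \left(- \frac{1}{16356}\right) = 288 \left(- \frac{1}{16356}\right) = - \frac{24}{1363}$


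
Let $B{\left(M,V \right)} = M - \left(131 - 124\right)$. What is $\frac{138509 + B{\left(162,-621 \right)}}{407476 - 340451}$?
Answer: $\frac{138664}{67025} \approx 2.0688$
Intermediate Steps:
$B{\left(M,V \right)} = -7 + M$ ($B{\left(M,V \right)} = M - 7 = -7 + M$)
$\frac{138509 + B{\left(162,-621 \right)}}{407476 - 340451} = \frac{138509 + \left(-7 + 162\right)}{407476 - 340451} = \frac{138509 + 155}{67025} = 138664 \cdot \frac{1}{67025} = \frac{138664}{67025}$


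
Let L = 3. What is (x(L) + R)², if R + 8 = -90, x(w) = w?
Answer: 9025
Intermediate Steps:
R = -98 (R = -8 - 90 = -98)
(x(L) + R)² = (3 - 98)² = (-95)² = 9025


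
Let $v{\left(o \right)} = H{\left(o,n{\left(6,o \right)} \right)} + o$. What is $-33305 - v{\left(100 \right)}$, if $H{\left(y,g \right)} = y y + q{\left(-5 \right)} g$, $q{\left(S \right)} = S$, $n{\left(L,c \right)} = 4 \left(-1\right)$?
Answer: $-43425$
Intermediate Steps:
$n{\left(L,c \right)} = -4$
$H{\left(y,g \right)} = y^{2} - 5 g$ ($H{\left(y,g \right)} = y y - 5 g = y^{2} - 5 g$)
$v{\left(o \right)} = 20 + o + o^{2}$ ($v{\left(o \right)} = \left(o^{2} - -20\right) + o = \left(o^{2} + 20\right) + o = \left(20 + o^{2}\right) + o = 20 + o + o^{2}$)
$-33305 - v{\left(100 \right)} = -33305 - \left(20 + 100 + 100^{2}\right) = -33305 - \left(20 + 100 + 10000\right) = -33305 - 10120 = -43425$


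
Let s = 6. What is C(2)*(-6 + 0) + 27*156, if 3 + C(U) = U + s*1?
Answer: 4182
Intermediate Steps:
C(U) = 3 + U (C(U) = -3 + (U + 6*1) = -3 + (U + 6) = -3 + (6 + U) = 3 + U)
C(2)*(-6 + 0) + 27*156 = (3 + 2)*(-6 + 0) + 27*156 = 5*(-6) + 4212 = -30 + 4212 = 4182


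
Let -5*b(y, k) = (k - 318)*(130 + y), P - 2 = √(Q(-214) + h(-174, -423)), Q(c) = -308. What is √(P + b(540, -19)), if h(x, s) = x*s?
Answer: √(45160 + √73294) ≈ 213.14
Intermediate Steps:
h(x, s) = s*x
P = 2 + √73294 (P = 2 + √(-308 - 423*(-174)) = 2 + √(-308 + 73602) = 2 + √73294 ≈ 272.73)
b(y, k) = -(-318 + k)*(130 + y)/5 (b(y, k) = -(k - 318)*(130 + y)/5 = -(-318 + k)*(130 + y)/5)
√(P + b(540, -19)) = √((2 + √73294) + (8268 - 26*(-19) + (318/5)*540 - ⅕*(-19)*540)) = √((2 + √73294) + (8268 + 494 + 34344 + 2052)) = √((2 + √73294) + 45158) = √(45160 + √73294)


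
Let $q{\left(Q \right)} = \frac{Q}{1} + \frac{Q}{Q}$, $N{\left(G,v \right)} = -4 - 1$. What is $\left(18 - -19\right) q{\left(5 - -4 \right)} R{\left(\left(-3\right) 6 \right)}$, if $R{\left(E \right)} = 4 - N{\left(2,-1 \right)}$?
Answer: $3330$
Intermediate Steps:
$N{\left(G,v \right)} = -5$ ($N{\left(G,v \right)} = -4 - 1 = -5$)
$q{\left(Q \right)} = 1 + Q$ ($q{\left(Q \right)} = Q 1 + 1 = Q + 1 = 1 + Q$)
$R{\left(E \right)} = 9$ ($R{\left(E \right)} = 4 - -5 = 4 + 5 = 9$)
$\left(18 - -19\right) q{\left(5 - -4 \right)} R{\left(\left(-3\right) 6 \right)} = \left(18 - -19\right) \left(1 + \left(5 - -4\right)\right) 9 = \left(18 + 19\right) \left(1 + \left(5 + 4\right)\right) 9 = 37 \left(1 + 9\right) 9 = 37 \cdot 10 \cdot 9 = 370 \cdot 9 = 3330$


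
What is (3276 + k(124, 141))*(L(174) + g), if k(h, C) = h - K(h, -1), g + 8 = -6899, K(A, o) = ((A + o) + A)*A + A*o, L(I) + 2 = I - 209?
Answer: 188210176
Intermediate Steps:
L(I) = -211 + I (L(I) = -2 + (I - 209) = -2 + (-209 + I) = -211 + I)
K(A, o) = A*o + A*(o + 2*A) (K(A, o) = (o + 2*A)*A + A*o = A*(o + 2*A) + A*o = A*o + A*(o + 2*A))
g = -6907 (g = -8 - 6899 = -6907)
k(h, C) = h - 2*h*(-1 + h) (k(h, C) = h - 2*h*(h - 1) = h - 2*h*(-1 + h))
(3276 + k(124, 141))*(L(174) + g) = (3276 + 124*(3 - 2*124))*((-211 + 174) - 6907) = (3276 + 124*(3 - 248))*(-37 - 6907) = (3276 + 124*(-245))*(-6944) = (3276 - 30380)*(-6944) = -27104*(-6944) = 188210176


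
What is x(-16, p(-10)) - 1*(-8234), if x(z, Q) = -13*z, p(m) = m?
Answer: 8442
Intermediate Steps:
x(-16, p(-10)) - 1*(-8234) = -13*(-16) - 1*(-8234) = 208 + 8234 = 8442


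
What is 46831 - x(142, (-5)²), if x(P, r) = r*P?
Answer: 43281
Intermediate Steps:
x(P, r) = P*r
46831 - x(142, (-5)²) = 46831 - 142*(-5)² = 46831 - 142*25 = 46831 - 1*3550 = 46831 - 3550 = 43281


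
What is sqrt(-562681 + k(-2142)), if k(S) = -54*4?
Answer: I*sqrt(562897) ≈ 750.26*I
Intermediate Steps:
k(S) = -216
sqrt(-562681 + k(-2142)) = sqrt(-562681 - 216) = sqrt(-562897) = I*sqrt(562897)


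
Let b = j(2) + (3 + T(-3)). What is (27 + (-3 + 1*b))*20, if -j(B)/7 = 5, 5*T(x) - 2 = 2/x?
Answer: -464/3 ≈ -154.67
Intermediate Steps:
T(x) = ⅖ + 2/(5*x) (T(x) = ⅖ + (2/x)/5 = ⅖ + 2/(5*x))
j(B) = -35 (j(B) = -7*5 = -35)
b = -476/15 (b = -35 + (3 + (⅖)*(1 - 3)/(-3)) = -35 + (3 + (⅖)*(-⅓)*(-2)) = -35 + (3 + 4/15) = -35 + 49/15 = -476/15 ≈ -31.733)
(27 + (-3 + 1*b))*20 = (27 + (-3 + 1*(-476/15)))*20 = (27 + (-3 - 476/15))*20 = (27 - 521/15)*20 = -116/15*20 = -464/3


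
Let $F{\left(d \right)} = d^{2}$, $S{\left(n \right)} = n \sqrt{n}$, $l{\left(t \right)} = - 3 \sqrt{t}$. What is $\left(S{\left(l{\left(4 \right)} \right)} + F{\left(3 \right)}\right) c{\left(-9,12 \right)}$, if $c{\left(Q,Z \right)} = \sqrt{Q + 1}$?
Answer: $24 \sqrt{3} + 18 i \sqrt{2} \approx 41.569 + 25.456 i$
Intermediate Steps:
$c{\left(Q,Z \right)} = \sqrt{1 + Q}$
$S{\left(n \right)} = n^{\frac{3}{2}}$
$\left(S{\left(l{\left(4 \right)} \right)} + F{\left(3 \right)}\right) c{\left(-9,12 \right)} = \left(\left(- 3 \sqrt{4}\right)^{\frac{3}{2}} + 3^{2}\right) \sqrt{1 - 9} = \left(\left(\left(-3\right) 2\right)^{\frac{3}{2}} + 9\right) \sqrt{-8} = \left(\left(-6\right)^{\frac{3}{2}} + 9\right) 2 i \sqrt{2} = \left(- 6 i \sqrt{6} + 9\right) 2 i \sqrt{2} = \left(9 - 6 i \sqrt{6}\right) 2 i \sqrt{2} = 2 i \sqrt{2} \left(9 - 6 i \sqrt{6}\right)$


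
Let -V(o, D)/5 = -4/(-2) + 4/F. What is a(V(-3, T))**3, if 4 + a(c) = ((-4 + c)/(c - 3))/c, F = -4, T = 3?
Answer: -4826809/64000 ≈ -75.419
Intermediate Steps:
V(o, D) = -5 (V(o, D) = -5*(-4/(-2) + 4/(-4)) = -5*(-4*(-1/2) + 4*(-1/4)) = -5*(2 - 1) = -5*1 = -5)
a(c) = -4 + (-4 + c)/(c*(-3 + c)) (a(c) = -4 + ((-4 + c)/(c - 3))/c = -4 + ((-4 + c)/(-3 + c))/c = -4 + (-4 + c)/(c*(-3 + c)))
a(V(-3, T))**3 = ((-4 - 4*(-5)**2 + 13*(-5))/((-5)*(-3 - 5)))**3 = (-1/5*(-4 - 4*25 - 65)/(-8))**3 = (-1/5*(-1/8)*(-4 - 100 - 65))**3 = (-1/5*(-1/8)*(-169))**3 = (-169/40)**3 = -4826809/64000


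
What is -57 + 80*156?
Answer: 12423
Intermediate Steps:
-57 + 80*156 = -57 + 12480 = 12423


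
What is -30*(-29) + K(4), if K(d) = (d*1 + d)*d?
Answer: 902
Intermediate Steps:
K(d) = 2*d**2 (K(d) = (d + d)*d = (2*d)*d = 2*d**2)
-30*(-29) + K(4) = -30*(-29) + 2*4**2 = 870 + 2*16 = 870 + 32 = 902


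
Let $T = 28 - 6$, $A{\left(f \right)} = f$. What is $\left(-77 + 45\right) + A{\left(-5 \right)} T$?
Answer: $-142$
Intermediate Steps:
$T = 22$
$\left(-77 + 45\right) + A{\left(-5 \right)} T = \left(-77 + 45\right) - 110 = -32 - 110 = -142$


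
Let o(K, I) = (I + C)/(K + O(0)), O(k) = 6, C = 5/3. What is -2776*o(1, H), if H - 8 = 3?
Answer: -105488/21 ≈ -5023.2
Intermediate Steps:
H = 11 (H = 8 + 3 = 11)
C = 5/3 (C = 5*(⅓) = 5/3 ≈ 1.6667)
o(K, I) = (5/3 + I)/(6 + K) (o(K, I) = (I + 5/3)/(K + 6) = (5/3 + I)/(6 + K))
-2776*o(1, H) = -2776*(5/3 + 11)/(6 + 1) = -2776*38/(7*3) = -2776*38/21 = -105488/21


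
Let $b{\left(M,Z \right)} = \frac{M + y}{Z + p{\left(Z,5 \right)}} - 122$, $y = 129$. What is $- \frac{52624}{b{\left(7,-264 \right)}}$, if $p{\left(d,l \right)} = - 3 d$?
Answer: $\frac{3473184}{8035} \approx 432.26$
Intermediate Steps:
$b{\left(M,Z \right)} = -122 - \frac{129 + M}{2 Z}$ ($b{\left(M,Z \right)} = \frac{M + 129}{Z - 3 Z} - 122 = \frac{129 + M}{\left(-2\right) Z} - 122 = \left(129 + M\right) \left(- \frac{1}{2 Z}\right) - 122 = - \frac{129 + M}{2 Z} - 122 = -122 - \frac{129 + M}{2 Z}$)
$- \frac{52624}{b{\left(7,-264 \right)}} = - \frac{52624}{\frac{1}{2} \frac{1}{-264} \left(-129 - 7 - -64416\right)} = - \frac{52624}{\frac{1}{2} \left(- \frac{1}{264}\right) \left(-129 - 7 + 64416\right)} = - \frac{52624}{\frac{1}{2} \left(- \frac{1}{264}\right) 64280} = - \frac{52624}{- \frac{8035}{66}} = \left(-52624\right) \left(- \frac{66}{8035}\right) = \frac{3473184}{8035}$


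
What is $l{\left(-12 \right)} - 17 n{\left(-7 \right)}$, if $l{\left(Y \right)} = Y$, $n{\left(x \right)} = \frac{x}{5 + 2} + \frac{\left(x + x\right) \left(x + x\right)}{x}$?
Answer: $481$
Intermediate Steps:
$n{\left(x \right)} = \frac{29 x}{7}$ ($n{\left(x \right)} = \frac{x}{7} + \frac{2 x 2 x}{x} = x \frac{1}{7} + \frac{4 x^{2}}{x} = \frac{x}{7} + 4 x = \frac{29 x}{7}$)
$l{\left(-12 \right)} - 17 n{\left(-7 \right)} = -12 - 17 \cdot \frac{29}{7} \left(-7\right) = -12 - -493 = -12 + 493 = 481$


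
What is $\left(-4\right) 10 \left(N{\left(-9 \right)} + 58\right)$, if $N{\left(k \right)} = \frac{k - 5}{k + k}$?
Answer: $- \frac{21160}{9} \approx -2351.1$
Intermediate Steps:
$N{\left(k \right)} = \frac{-5 + k}{2 k}$
$\left(-4\right) 10 \left(N{\left(-9 \right)} + 58\right) = \left(-4\right) 10 \left(\frac{-5 - 9}{2 \left(-9\right)} + 58\right) = - 40 \left(\frac{1}{2} \left(- \frac{1}{9}\right) \left(-14\right) + 58\right) = - 40 \left(\frac{7}{9} + 58\right) = \left(-40\right) \frac{529}{9} = - \frac{21160}{9}$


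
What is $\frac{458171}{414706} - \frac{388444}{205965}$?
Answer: $- \frac{66722867449}{85414921290} \approx -0.78116$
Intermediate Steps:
$\frac{458171}{414706} - \frac{388444}{205965} = - \frac{66722867449}{85414921290}$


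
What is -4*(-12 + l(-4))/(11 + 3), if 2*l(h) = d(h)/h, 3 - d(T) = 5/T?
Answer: 401/112 ≈ 3.5804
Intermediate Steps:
d(T) = 3 - 5/T
l(h) = (3 - 5/h)/(2*h) (l(h) = ((3 - 5/h)/h)/2 = (3 - 5/h)/(2*h))
-4*(-12 + l(-4))/(11 + 3) = -4*(-12 + (1/2)*(-5 + 3*(-4))/(-4)**2)/(11 + 3) = -4*(-12 + (1/2)*(1/16)*(-5 - 12))/14 = -4*(-12 + (1/2)*(1/16)*(-17))/14 = -4*(-12 - 17/32)/14 = -(-401)/(8*14) = -4*(-401/448) = 401/112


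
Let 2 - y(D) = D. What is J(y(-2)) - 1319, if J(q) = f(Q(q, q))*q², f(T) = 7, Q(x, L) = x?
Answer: -1207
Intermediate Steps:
y(D) = 2 - D
J(q) = 7*q²
J(y(-2)) - 1319 = 7*(2 - 1*(-2))² - 1319 = 7*(2 + 2)² - 1319 = 7*4² - 1319 = 7*16 - 1319 = 112 - 1319 = -1207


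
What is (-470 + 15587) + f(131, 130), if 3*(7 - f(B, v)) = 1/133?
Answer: 6034475/399 ≈ 15124.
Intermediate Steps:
f(B, v) = 2792/399 (f(B, v) = 7 - 1/3/133 = 7 - 1/3*1/133 = 7 - 1/399 = 2792/399)
(-470 + 15587) + f(131, 130) = (-470 + 15587) + 2792/399 = 15117 + 2792/399 = 6034475/399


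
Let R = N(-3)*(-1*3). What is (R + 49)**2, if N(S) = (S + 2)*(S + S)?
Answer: 961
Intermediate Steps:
N(S) = 2*S*(2 + S) (N(S) = (2 + S)*(2*S) = 2*S*(2 + S))
R = -18 (R = (2*(-3)*(2 - 3))*(-1*3) = (2*(-3)*(-1))*(-3) = 6*(-3) = -18)
(R + 49)**2 = (-18 + 49)**2 = 31**2 = 961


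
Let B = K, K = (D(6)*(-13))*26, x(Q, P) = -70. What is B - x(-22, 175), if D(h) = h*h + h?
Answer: -14126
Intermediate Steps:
D(h) = h + h**2 (D(h) = h**2 + h = h + h**2)
K = -14196 (K = ((6*(1 + 6))*(-13))*26 = ((6*7)*(-13))*26 = (42*(-13))*26 = -546*26 = -14196)
B = -14196
B - x(-22, 175) = -14196 - 1*(-70) = -14196 + 70 = -14126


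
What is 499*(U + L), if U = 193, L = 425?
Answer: 308382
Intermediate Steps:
499*(U + L) = 499*(193 + 425) = 499*618 = 308382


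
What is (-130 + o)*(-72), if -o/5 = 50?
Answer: 27360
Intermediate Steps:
o = -250 (o = -5*50 = -250)
(-130 + o)*(-72) = (-130 - 250)*(-72) = -380*(-72) = 27360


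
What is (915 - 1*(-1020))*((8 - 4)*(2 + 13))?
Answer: 116100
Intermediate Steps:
(915 - 1*(-1020))*((8 - 4)*(2 + 13)) = (915 + 1020)*(4*15) = 1935*60 = 116100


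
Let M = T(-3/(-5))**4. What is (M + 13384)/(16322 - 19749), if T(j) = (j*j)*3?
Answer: -5228656441/1338671875 ≈ -3.9059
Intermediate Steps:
T(j) = 3*j**2 (T(j) = j**2*3 = 3*j**2)
M = 531441/390625 (M = (3*(-3/(-5))**2)**4 = (3*(-3*(-1/5))**2)**4 = (3*(3/5)**2)**4 = (3*(9/25))**4 = (27/25)**4 = 531441/390625 ≈ 1.3605)
(M + 13384)/(16322 - 19749) = (531441/390625 + 13384)/(16322 - 19749) = (5228656441/390625)/(-3427) = (5228656441/390625)*(-1/3427) = -5228656441/1338671875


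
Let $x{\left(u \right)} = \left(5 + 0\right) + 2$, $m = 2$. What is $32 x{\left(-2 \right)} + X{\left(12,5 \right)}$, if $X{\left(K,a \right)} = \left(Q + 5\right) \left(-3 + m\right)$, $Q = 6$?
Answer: $213$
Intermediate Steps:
$x{\left(u \right)} = 7$ ($x{\left(u \right)} = 5 + 2 = 7$)
$X{\left(K,a \right)} = -11$ ($X{\left(K,a \right)} = \left(6 + 5\right) \left(-3 + 2\right) = 11 \left(-1\right) = -11$)
$32 x{\left(-2 \right)} + X{\left(12,5 \right)} = 32 \cdot 7 - 11 = 224 - 11 = 213$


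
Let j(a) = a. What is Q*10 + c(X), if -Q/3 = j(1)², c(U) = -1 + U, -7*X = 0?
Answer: -31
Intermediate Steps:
X = 0 (X = -⅐*0 = 0)
Q = -3 (Q = -3*1² = -3*1 = -3)
Q*10 + c(X) = -3*10 + (-1 + 0) = -30 - 1 = -31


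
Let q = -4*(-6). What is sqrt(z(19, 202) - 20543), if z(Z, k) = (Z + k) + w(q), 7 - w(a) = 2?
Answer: I*sqrt(20317) ≈ 142.54*I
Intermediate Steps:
q = 24
w(a) = 5 (w(a) = 7 - 1*2 = 7 - 2 = 5)
z(Z, k) = 5 + Z + k (z(Z, k) = (Z + k) + 5 = 5 + Z + k)
sqrt(z(19, 202) - 20543) = sqrt((5 + 19 + 202) - 20543) = sqrt(226 - 20543) = sqrt(-20317) = I*sqrt(20317)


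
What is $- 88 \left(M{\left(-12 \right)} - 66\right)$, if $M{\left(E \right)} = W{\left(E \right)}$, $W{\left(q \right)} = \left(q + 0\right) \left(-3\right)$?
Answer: $2640$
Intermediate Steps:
$W{\left(q \right)} = - 3 q$ ($W{\left(q \right)} = q \left(-3\right) = - 3 q$)
$M{\left(E \right)} = - 3 E$
$- 88 \left(M{\left(-12 \right)} - 66\right) = - 88 \left(\left(-3\right) \left(-12\right) - 66\right) = - 88 \left(36 - 66\right) = \left(-88\right) \left(-30\right) = 2640$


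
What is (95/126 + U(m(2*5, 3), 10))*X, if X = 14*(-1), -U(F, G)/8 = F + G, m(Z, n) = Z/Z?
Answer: 10993/9 ≈ 1221.4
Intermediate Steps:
m(Z, n) = 1
U(F, G) = -8*F - 8*G (U(F, G) = -8*(F + G) = -8*F - 8*G)
X = -14
(95/126 + U(m(2*5, 3), 10))*X = (95/126 + (-8*1 - 8*10))*(-14) = (95*(1/126) + (-8 - 80))*(-14) = (95/126 - 88)*(-14) = -10993/126*(-14) = 10993/9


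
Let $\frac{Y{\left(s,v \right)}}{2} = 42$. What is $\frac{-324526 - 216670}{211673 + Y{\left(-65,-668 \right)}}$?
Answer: $- \frac{541196}{211757} \approx -2.5557$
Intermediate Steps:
$Y{\left(s,v \right)} = 84$ ($Y{\left(s,v \right)} = 2 \cdot 42 = 84$)
$\frac{-324526 - 216670}{211673 + Y{\left(-65,-668 \right)}} = \frac{-324526 - 216670}{211673 + 84} = \frac{-324526 - 216670}{211757} = \left(-541196\right) \frac{1}{211757} = - \frac{541196}{211757}$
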